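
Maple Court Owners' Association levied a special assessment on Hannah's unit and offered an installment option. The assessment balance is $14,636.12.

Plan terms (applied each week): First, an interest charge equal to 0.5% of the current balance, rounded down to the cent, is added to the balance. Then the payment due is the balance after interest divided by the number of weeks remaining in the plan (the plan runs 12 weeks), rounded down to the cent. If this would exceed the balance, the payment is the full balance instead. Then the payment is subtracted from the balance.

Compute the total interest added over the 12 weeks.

Week 1: opening $14,636.12; interest $73.18 → $14,709.30; payment $1,225.77; balance $13,483.53
Week 2: opening $13,483.53; interest $67.41 → $13,550.94; payment $1,231.90; balance $12,319.04
Week 3: opening $12,319.04; interest $61.59 → $12,380.63; payment $1,238.06; balance $11,142.57
Week 4: opening $11,142.57; interest $55.71 → $11,198.28; payment $1,244.25; balance $9,954.03
Week 5: opening $9,954.03; interest $49.77 → $10,003.80; payment $1,250.47; balance $8,753.33
Week 6: opening $8,753.33; interest $43.76 → $8,797.09; payment $1,256.72; balance $7,540.37
Week 7: opening $7,540.37; interest $37.70 → $7,578.07; payment $1,263.01; balance $6,315.06
Week 8: opening $6,315.06; interest $31.57 → $6,346.63; payment $1,269.32; balance $5,077.31
Week 9: opening $5,077.31; interest $25.38 → $5,102.69; payment $1,275.67; balance $3,827.02
Week 10: opening $3,827.02; interest $19.13 → $3,846.15; payment $1,282.05; balance $2,564.10
Week 11: opening $2,564.10; interest $12.82 → $2,576.92; payment $1,288.46; balance $1,288.46
Week 12: opening $1,288.46; interest $6.44 → $1,294.90; payment $1,294.90; balance $0.00
Total interest: $73.18 + $67.41 + $61.59 + $55.71 + $49.77 + $43.76 + $37.70 + $31.57 + $25.38 + $19.13 + $12.82 + $6.44 = $484.46

$484.46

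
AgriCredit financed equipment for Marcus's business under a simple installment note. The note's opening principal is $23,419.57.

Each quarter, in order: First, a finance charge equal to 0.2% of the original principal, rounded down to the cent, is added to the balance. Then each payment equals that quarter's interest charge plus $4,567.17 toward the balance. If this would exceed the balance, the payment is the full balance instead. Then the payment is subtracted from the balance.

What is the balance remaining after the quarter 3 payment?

$9,718.06

Quarter 1: $23,419.57 +$46.83 interest = $23,466.40; pay $4,614.00 → $18,852.40
Quarter 2: $18,852.40 +$46.83 interest = $18,899.23; pay $4,614.00 → $14,285.23
Quarter 3: $14,285.23 +$46.83 interest = $14,332.06; pay $4,614.00 → $9,718.06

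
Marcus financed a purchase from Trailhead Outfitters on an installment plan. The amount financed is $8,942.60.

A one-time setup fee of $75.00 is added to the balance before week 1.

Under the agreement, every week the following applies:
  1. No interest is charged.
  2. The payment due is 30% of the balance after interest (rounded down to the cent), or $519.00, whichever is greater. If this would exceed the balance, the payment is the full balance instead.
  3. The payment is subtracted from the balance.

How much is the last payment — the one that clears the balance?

# | Opening | Payment | End bal
1 | $9,017.60 | $2,705.28 | $6,312.32
2 | $6,312.32 | $1,893.69 | $4,418.63
3 | $4,418.63 | $1,325.58 | $3,093.05
4 | $3,093.05 | $927.91 | $2,165.14
5 | $2,165.14 | $649.54 | $1,515.60
6 | $1,515.60 | $519.00 | $996.60
7 | $996.60 | $519.00 | $477.60
8 | $477.60 | $477.60 | $0.00

$477.60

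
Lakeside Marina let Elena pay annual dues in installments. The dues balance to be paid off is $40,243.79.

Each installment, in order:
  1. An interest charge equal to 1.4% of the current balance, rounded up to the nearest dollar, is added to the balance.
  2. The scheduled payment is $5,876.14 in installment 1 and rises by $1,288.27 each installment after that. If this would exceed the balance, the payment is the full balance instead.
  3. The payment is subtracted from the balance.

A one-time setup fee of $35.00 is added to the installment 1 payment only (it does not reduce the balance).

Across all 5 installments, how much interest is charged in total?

Installment 1: opening $40,243.79; interest $564.00 → $40,807.79; payment $5,876.14 (+ $35.00 fee); balance $34,931.65
Installment 2: opening $34,931.65; interest $490.00 → $35,421.65; payment $7,164.41; balance $28,257.24
Installment 3: opening $28,257.24; interest $396.00 → $28,653.24; payment $8,452.68; balance $20,200.56
Installment 4: opening $20,200.56; interest $283.00 → $20,483.56; payment $9,740.95; balance $10,742.61
Installment 5: opening $10,742.61; interest $151.00 → $10,893.61; payment $10,893.61; balance $0.00
Total interest: $564.00 + $490.00 + $396.00 + $283.00 + $151.00 = $1,884.00

$1,884.00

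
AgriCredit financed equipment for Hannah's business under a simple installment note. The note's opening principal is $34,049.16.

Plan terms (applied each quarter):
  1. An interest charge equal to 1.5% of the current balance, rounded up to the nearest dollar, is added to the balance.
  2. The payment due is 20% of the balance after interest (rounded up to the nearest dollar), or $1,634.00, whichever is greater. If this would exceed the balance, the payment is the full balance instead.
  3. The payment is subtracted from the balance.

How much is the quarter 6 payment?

$2,441.00

Quarter 1: opening $34,049.16; interest $511.00 → $34,560.16; payment $6,913.00; balance $27,647.16
Quarter 2: opening $27,647.16; interest $415.00 → $28,062.16; payment $5,613.00; balance $22,449.16
Quarter 3: opening $22,449.16; interest $337.00 → $22,786.16; payment $4,558.00; balance $18,228.16
Quarter 4: opening $18,228.16; interest $274.00 → $18,502.16; payment $3,701.00; balance $14,801.16
Quarter 5: opening $14,801.16; interest $223.00 → $15,024.16; payment $3,005.00; balance $12,019.16
Quarter 6: opening $12,019.16; interest $181.00 → $12,200.16; payment $2,441.00; balance $9,759.16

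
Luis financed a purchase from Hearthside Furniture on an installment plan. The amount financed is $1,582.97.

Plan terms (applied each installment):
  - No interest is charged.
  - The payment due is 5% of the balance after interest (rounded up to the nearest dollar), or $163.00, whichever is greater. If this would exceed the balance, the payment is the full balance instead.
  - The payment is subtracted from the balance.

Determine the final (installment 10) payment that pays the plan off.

$115.97

# | Opening | Payment | End bal
1 | $1,582.97 | $163.00 | $1,419.97
2 | $1,419.97 | $163.00 | $1,256.97
3 | $1,256.97 | $163.00 | $1,093.97
4 | $1,093.97 | $163.00 | $930.97
5 | $930.97 | $163.00 | $767.97
6 | $767.97 | $163.00 | $604.97
7 | $604.97 | $163.00 | $441.97
8 | $441.97 | $163.00 | $278.97
9 | $278.97 | $163.00 | $115.97
10 | $115.97 | $115.97 | $0.00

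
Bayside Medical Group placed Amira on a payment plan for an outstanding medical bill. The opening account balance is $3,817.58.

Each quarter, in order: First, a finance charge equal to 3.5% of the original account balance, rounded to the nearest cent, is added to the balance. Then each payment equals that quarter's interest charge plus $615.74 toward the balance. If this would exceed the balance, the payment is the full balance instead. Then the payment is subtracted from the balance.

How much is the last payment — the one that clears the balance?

# | Opening | Interest | Payment | End bal
1 | $3,817.58 | $133.62 | $749.36 | $3,201.84
2 | $3,201.84 | $133.62 | $749.36 | $2,586.10
3 | $2,586.10 | $133.62 | $749.36 | $1,970.36
4 | $1,970.36 | $133.62 | $749.36 | $1,354.62
5 | $1,354.62 | $133.62 | $749.36 | $738.88
6 | $738.88 | $133.62 | $749.36 | $123.14
7 | $123.14 | $133.62 | $256.76 | $0.00

$256.76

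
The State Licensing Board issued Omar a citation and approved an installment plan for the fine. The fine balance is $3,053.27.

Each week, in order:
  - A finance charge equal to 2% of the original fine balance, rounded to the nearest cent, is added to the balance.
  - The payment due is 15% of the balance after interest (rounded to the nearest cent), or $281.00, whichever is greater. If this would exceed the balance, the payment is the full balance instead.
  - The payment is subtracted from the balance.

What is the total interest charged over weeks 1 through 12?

Week 1: $3,053.27 +$61.07 interest = $3,114.34; pay $467.15 → $2,647.19
Week 2: $2,647.19 +$61.07 interest = $2,708.26; pay $406.24 → $2,302.02
Week 3: $2,302.02 +$61.07 interest = $2,363.09; pay $354.46 → $2,008.63
Week 4: $2,008.63 +$61.07 interest = $2,069.70; pay $310.46 → $1,759.24
Week 5: $1,759.24 +$61.07 interest = $1,820.31; pay $281.00 → $1,539.31
Week 6: $1,539.31 +$61.07 interest = $1,600.38; pay $281.00 → $1,319.38
Week 7: $1,319.38 +$61.07 interest = $1,380.45; pay $281.00 → $1,099.45
Week 8: $1,099.45 +$61.07 interest = $1,160.52; pay $281.00 → $879.52
Week 9: $879.52 +$61.07 interest = $940.59; pay $281.00 → $659.59
Week 10: $659.59 +$61.07 interest = $720.66; pay $281.00 → $439.66
Week 11: $439.66 +$61.07 interest = $500.73; pay $281.00 → $219.73
Week 12: $219.73 +$61.07 interest = $280.80; pay $280.80 → $0.00
Total interest: $61.07 + $61.07 + $61.07 + $61.07 + $61.07 + $61.07 + $61.07 + $61.07 + $61.07 + $61.07 + $61.07 + $61.07 = $732.84

$732.84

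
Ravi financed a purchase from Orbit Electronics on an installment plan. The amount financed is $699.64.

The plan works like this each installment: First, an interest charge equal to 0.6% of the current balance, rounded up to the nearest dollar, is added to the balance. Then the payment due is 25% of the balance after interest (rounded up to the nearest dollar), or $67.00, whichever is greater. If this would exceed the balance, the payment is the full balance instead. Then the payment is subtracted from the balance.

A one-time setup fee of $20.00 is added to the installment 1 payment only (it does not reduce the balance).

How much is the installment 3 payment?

$101.00

Installment 1: $699.64 +$5.00 interest = $704.64; pay $177.00 (+ $20.00 fee) → $527.64
Installment 2: $527.64 +$4.00 interest = $531.64; pay $133.00 → $398.64
Installment 3: $398.64 +$3.00 interest = $401.64; pay $101.00 → $300.64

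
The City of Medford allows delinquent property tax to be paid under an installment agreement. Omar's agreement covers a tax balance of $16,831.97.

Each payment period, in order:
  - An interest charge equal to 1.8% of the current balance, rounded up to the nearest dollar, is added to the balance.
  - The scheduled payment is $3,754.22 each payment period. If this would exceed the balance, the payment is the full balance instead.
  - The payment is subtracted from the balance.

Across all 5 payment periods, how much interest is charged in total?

$884.00

Payment period 1: $16,831.97 +$303.00 interest = $17,134.97; pay $3,754.22 → $13,380.75
Payment period 2: $13,380.75 +$241.00 interest = $13,621.75; pay $3,754.22 → $9,867.53
Payment period 3: $9,867.53 +$178.00 interest = $10,045.53; pay $3,754.22 → $6,291.31
Payment period 4: $6,291.31 +$114.00 interest = $6,405.31; pay $3,754.22 → $2,651.09
Payment period 5: $2,651.09 +$48.00 interest = $2,699.09; pay $2,699.09 → $0.00
Total interest: $303.00 + $241.00 + $178.00 + $114.00 + $48.00 = $884.00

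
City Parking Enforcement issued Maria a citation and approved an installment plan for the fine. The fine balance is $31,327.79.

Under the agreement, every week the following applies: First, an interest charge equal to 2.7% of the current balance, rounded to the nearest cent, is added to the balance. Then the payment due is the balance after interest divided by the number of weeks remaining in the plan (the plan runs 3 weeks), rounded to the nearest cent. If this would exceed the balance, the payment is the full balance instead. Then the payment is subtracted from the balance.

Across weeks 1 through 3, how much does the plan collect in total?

# | Opening | Interest | Payment | End bal
1 | $31,327.79 | $845.85 | $10,724.55 | $21,449.09
2 | $21,449.09 | $579.13 | $11,014.11 | $11,014.11
3 | $11,014.11 | $297.38 | $11,311.49 | $0.00
Total paid: $33,050.15

$33,050.15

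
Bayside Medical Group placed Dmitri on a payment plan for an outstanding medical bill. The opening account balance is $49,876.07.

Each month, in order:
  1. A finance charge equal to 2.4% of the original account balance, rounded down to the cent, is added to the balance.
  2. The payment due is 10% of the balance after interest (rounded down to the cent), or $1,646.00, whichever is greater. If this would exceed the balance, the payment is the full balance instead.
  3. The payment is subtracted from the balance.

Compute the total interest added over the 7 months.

$8,379.14

Month 1: $49,876.07 +$1,197.02 interest = $51,073.09; pay $5,107.30 → $45,965.79
Month 2: $45,965.79 +$1,197.02 interest = $47,162.81; pay $4,716.28 → $42,446.53
Month 3: $42,446.53 +$1,197.02 interest = $43,643.55; pay $4,364.35 → $39,279.20
Month 4: $39,279.20 +$1,197.02 interest = $40,476.22; pay $4,047.62 → $36,428.60
Month 5: $36,428.60 +$1,197.02 interest = $37,625.62; pay $3,762.56 → $33,863.06
Month 6: $33,863.06 +$1,197.02 interest = $35,060.08; pay $3,506.00 → $31,554.08
Month 7: $31,554.08 +$1,197.02 interest = $32,751.10; pay $3,275.11 → $29,475.99
Total interest: $1,197.02 + $1,197.02 + $1,197.02 + $1,197.02 + $1,197.02 + $1,197.02 + $1,197.02 = $8,379.14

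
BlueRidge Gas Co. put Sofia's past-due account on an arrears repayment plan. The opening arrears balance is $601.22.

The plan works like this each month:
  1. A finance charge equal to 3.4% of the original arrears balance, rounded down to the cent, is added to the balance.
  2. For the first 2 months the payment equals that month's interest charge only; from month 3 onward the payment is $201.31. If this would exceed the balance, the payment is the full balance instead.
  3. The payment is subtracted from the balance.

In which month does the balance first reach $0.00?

6

# | Opening | Interest | Payment | End bal
1 | $601.22 | $20.44 | $20.44 | $601.22
2 | $601.22 | $20.44 | $20.44 | $601.22
3 | $601.22 | $20.44 | $201.31 | $420.35
4 | $420.35 | $20.44 | $201.31 | $239.48
5 | $239.48 | $20.44 | $201.31 | $58.61
6 | $58.61 | $20.44 | $79.05 | $0.00
Balance reaches $0.00 in month 6.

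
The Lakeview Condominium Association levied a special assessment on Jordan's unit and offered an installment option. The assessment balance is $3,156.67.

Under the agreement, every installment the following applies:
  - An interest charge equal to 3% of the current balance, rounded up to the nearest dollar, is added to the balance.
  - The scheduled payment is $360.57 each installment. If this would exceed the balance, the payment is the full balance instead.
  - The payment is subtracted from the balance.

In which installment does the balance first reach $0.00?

Installment 1: opening $3,156.67; interest $95.00 → $3,251.67; payment $360.57; balance $2,891.10
Installment 2: opening $2,891.10; interest $87.00 → $2,978.10; payment $360.57; balance $2,617.53
Installment 3: opening $2,617.53; interest $79.00 → $2,696.53; payment $360.57; balance $2,335.96
Installment 4: opening $2,335.96; interest $71.00 → $2,406.96; payment $360.57; balance $2,046.39
Installment 5: opening $2,046.39; interest $62.00 → $2,108.39; payment $360.57; balance $1,747.82
Installment 6: opening $1,747.82; interest $53.00 → $1,800.82; payment $360.57; balance $1,440.25
Installment 7: opening $1,440.25; interest $44.00 → $1,484.25; payment $360.57; balance $1,123.68
Installment 8: opening $1,123.68; interest $34.00 → $1,157.68; payment $360.57; balance $797.11
Installment 9: opening $797.11; interest $24.00 → $821.11; payment $360.57; balance $460.54
Installment 10: opening $460.54; interest $14.00 → $474.54; payment $360.57; balance $113.97
Installment 11: opening $113.97; interest $4.00 → $117.97; payment $117.97; balance $0.00
Balance reaches $0.00 in installment 11.

11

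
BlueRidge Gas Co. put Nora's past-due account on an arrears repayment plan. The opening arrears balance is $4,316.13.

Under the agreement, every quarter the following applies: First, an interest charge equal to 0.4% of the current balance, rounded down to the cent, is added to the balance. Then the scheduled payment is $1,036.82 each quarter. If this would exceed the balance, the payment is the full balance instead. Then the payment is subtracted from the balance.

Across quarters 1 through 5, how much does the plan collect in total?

Quarter 1: opening $4,316.13; interest $17.26 → $4,333.39; payment $1,036.82; balance $3,296.57
Quarter 2: opening $3,296.57; interest $13.18 → $3,309.75; payment $1,036.82; balance $2,272.93
Quarter 3: opening $2,272.93; interest $9.09 → $2,282.02; payment $1,036.82; balance $1,245.20
Quarter 4: opening $1,245.20; interest $4.98 → $1,250.18; payment $1,036.82; balance $213.36
Quarter 5: opening $213.36; interest $0.85 → $214.21; payment $214.21; balance $0.00
Total paid: $4,361.49

$4,361.49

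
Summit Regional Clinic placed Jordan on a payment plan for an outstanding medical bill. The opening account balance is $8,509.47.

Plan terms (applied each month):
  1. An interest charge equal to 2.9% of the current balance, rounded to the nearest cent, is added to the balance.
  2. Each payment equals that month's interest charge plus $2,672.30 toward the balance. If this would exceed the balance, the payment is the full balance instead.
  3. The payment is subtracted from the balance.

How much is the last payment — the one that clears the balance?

Month 1: opening $8,509.47; interest $246.77 → $8,756.24; payment $2,919.07; balance $5,837.17
Month 2: opening $5,837.17; interest $169.28 → $6,006.45; payment $2,841.58; balance $3,164.87
Month 3: opening $3,164.87; interest $91.78 → $3,256.65; payment $2,764.08; balance $492.57
Month 4: opening $492.57; interest $14.28 → $506.85; payment $506.85; balance $0.00

$506.85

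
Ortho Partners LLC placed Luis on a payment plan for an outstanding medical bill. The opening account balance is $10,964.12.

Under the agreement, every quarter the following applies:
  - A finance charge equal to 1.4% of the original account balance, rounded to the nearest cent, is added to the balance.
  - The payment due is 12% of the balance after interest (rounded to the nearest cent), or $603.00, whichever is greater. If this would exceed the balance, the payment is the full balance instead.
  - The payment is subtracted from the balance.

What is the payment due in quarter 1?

Quarter 1: $10,964.12 +$153.50 interest = $11,117.62; pay $1,334.11 → $9,783.51

$1,334.11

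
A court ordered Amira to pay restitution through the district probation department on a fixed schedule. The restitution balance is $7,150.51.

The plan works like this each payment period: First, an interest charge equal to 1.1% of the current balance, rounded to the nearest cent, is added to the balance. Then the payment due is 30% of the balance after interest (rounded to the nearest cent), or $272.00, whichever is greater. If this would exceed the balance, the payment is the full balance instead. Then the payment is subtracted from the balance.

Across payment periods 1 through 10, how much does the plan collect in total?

$7,407.87

Payment period 1: opening $7,150.51; interest $78.66 → $7,229.17; payment $2,168.75; balance $5,060.42
Payment period 2: opening $5,060.42; interest $55.66 → $5,116.08; payment $1,534.82; balance $3,581.26
Payment period 3: opening $3,581.26; interest $39.39 → $3,620.65; payment $1,086.20; balance $2,534.45
Payment period 4: opening $2,534.45; interest $27.88 → $2,562.33; payment $768.70; balance $1,793.63
Payment period 5: opening $1,793.63; interest $19.73 → $1,813.36; payment $544.01; balance $1,269.35
Payment period 6: opening $1,269.35; interest $13.96 → $1,283.31; payment $384.99; balance $898.32
Payment period 7: opening $898.32; interest $9.88 → $908.20; payment $272.46; balance $635.74
Payment period 8: opening $635.74; interest $6.99 → $642.73; payment $272.00; balance $370.73
Payment period 9: opening $370.73; interest $4.08 → $374.81; payment $272.00; balance $102.81
Payment period 10: opening $102.81; interest $1.13 → $103.94; payment $103.94; balance $0.00
Total paid: $7,407.87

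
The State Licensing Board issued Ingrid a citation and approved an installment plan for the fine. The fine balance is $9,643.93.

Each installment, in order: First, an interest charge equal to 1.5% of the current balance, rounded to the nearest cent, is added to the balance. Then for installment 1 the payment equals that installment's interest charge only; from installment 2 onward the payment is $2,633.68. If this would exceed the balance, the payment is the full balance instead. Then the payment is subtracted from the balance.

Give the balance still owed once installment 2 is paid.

Installment 1: $9,643.93 +$144.66 interest = $9,788.59; pay $144.66 → $9,643.93
Installment 2: $9,643.93 +$144.66 interest = $9,788.59; pay $2,633.68 → $7,154.91

$7,154.91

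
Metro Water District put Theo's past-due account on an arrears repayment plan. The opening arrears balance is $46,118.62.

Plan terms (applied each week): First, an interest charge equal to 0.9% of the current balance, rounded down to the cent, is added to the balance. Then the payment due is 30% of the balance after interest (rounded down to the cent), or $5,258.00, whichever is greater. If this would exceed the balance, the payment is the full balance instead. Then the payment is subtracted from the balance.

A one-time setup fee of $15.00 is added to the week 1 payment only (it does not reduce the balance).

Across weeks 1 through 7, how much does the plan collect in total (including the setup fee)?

Week 1: $46,118.62 +$415.06 interest = $46,533.68; pay $13,960.10 (+ $15.00 fee) → $32,573.58
Week 2: $32,573.58 +$293.16 interest = $32,866.74; pay $9,860.02 → $23,006.72
Week 3: $23,006.72 +$207.06 interest = $23,213.78; pay $6,964.13 → $16,249.65
Week 4: $16,249.65 +$146.24 interest = $16,395.89; pay $5,258.00 → $11,137.89
Week 5: $11,137.89 +$100.24 interest = $11,238.13; pay $5,258.00 → $5,980.13
Week 6: $5,980.13 +$53.82 interest = $6,033.95; pay $5,258.00 → $775.95
Week 7: $775.95 +$6.98 interest = $782.93; pay $782.93 → $0.00
Total paid: $47,356.18

$47,356.18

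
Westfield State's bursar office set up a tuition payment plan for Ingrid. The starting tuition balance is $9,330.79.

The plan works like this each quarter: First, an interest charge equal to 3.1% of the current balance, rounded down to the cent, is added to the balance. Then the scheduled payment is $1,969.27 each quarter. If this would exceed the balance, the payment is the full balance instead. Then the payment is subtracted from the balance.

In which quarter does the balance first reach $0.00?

6

Quarter 1: $9,330.79 +$289.25 interest = $9,620.04; pay $1,969.27 → $7,650.77
Quarter 2: $7,650.77 +$237.17 interest = $7,887.94; pay $1,969.27 → $5,918.67
Quarter 3: $5,918.67 +$183.47 interest = $6,102.14; pay $1,969.27 → $4,132.87
Quarter 4: $4,132.87 +$128.11 interest = $4,260.98; pay $1,969.27 → $2,291.71
Quarter 5: $2,291.71 +$71.04 interest = $2,362.75; pay $1,969.27 → $393.48
Quarter 6: $393.48 +$12.19 interest = $405.67; pay $405.67 → $0.00
Balance reaches $0.00 in quarter 6.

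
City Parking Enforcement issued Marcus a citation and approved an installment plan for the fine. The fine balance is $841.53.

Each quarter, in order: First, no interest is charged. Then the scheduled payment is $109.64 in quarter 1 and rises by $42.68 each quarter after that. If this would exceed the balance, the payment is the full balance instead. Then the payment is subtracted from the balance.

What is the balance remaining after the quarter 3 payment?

$384.57

Quarter 1: $841.53 − $109.64 → $731.89
Quarter 2: $731.89 − $152.32 → $579.57
Quarter 3: $579.57 − $195.00 → $384.57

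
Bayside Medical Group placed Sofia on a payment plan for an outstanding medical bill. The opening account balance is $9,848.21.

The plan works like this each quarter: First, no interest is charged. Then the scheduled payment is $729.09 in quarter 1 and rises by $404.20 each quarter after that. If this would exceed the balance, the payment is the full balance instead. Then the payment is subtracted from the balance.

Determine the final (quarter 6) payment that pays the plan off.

$2,160.76

Quarter 1: opening $9,848.21; payment $729.09; balance $9,119.12
Quarter 2: opening $9,119.12; payment $1,133.29; balance $7,985.83
Quarter 3: opening $7,985.83; payment $1,537.49; balance $6,448.34
Quarter 4: opening $6,448.34; payment $1,941.69; balance $4,506.65
Quarter 5: opening $4,506.65; payment $2,345.89; balance $2,160.76
Quarter 6: opening $2,160.76; payment $2,160.76; balance $0.00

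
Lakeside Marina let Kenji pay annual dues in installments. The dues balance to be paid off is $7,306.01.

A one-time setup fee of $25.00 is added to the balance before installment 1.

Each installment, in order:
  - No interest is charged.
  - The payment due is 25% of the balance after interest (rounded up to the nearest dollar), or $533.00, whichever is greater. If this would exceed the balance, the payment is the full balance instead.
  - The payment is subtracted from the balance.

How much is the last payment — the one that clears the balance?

Installment 1: opening $7,331.01; payment $1,833.00; balance $5,498.01
Installment 2: opening $5,498.01; payment $1,375.00; balance $4,123.01
Installment 3: opening $4,123.01; payment $1,031.00; balance $3,092.01
Installment 4: opening $3,092.01; payment $774.00; balance $2,318.01
Installment 5: opening $2,318.01; payment $580.00; balance $1,738.01
Installment 6: opening $1,738.01; payment $533.00; balance $1,205.01
Installment 7: opening $1,205.01; payment $533.00; balance $672.01
Installment 8: opening $672.01; payment $533.00; balance $139.01
Installment 9: opening $139.01; payment $139.01; balance $0.00

$139.01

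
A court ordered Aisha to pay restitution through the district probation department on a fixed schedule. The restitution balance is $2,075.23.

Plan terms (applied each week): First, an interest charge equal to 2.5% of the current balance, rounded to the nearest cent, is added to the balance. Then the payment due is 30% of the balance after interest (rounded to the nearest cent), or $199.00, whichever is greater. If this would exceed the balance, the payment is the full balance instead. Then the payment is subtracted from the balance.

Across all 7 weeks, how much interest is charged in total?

$162.21

# | Opening | Interest | Payment | End bal
1 | $2,075.23 | $51.88 | $638.13 | $1,488.98
2 | $1,488.98 | $37.22 | $457.86 | $1,068.34
3 | $1,068.34 | $26.71 | $328.52 | $766.53
4 | $766.53 | $19.16 | $235.71 | $549.98
5 | $549.98 | $13.75 | $199.00 | $364.73
6 | $364.73 | $9.12 | $199.00 | $174.85
7 | $174.85 | $4.37 | $179.22 | $0.00
Total interest: $51.88 + $37.22 + $26.71 + $19.16 + $13.75 + $9.12 + $4.37 = $162.21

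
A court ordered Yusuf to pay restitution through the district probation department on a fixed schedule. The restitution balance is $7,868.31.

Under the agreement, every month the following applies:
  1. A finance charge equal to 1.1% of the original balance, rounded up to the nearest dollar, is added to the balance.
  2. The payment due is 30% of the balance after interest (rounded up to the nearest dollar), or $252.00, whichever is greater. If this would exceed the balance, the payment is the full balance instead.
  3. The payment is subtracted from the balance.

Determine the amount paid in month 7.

$358.00

Month 1: opening $7,868.31; interest $87.00 → $7,955.31; payment $2,387.00; balance $5,568.31
Month 2: opening $5,568.31; interest $87.00 → $5,655.31; payment $1,697.00; balance $3,958.31
Month 3: opening $3,958.31; interest $87.00 → $4,045.31; payment $1,214.00; balance $2,831.31
Month 4: opening $2,831.31; interest $87.00 → $2,918.31; payment $876.00; balance $2,042.31
Month 5: opening $2,042.31; interest $87.00 → $2,129.31; payment $639.00; balance $1,490.31
Month 6: opening $1,490.31; interest $87.00 → $1,577.31; payment $474.00; balance $1,103.31
Month 7: opening $1,103.31; interest $87.00 → $1,190.31; payment $358.00; balance $832.31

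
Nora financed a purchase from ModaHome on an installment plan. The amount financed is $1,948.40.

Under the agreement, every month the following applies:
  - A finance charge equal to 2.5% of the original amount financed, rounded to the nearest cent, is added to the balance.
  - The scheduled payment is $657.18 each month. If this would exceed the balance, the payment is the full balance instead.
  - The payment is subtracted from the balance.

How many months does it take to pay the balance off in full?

4

Month 1: opening $1,948.40; interest $48.71 → $1,997.11; payment $657.18; balance $1,339.93
Month 2: opening $1,339.93; interest $48.71 → $1,388.64; payment $657.18; balance $731.46
Month 3: opening $731.46; interest $48.71 → $780.17; payment $657.18; balance $122.99
Month 4: opening $122.99; interest $48.71 → $171.70; payment $171.70; balance $0.00
Balance reaches $0.00 in month 4.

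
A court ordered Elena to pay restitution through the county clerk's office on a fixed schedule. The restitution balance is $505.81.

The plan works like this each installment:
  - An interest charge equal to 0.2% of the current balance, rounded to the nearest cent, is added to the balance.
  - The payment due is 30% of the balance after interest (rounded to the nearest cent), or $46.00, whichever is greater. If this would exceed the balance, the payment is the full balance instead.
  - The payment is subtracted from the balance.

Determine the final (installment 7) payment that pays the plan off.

$30.87

Installment 1: $505.81 +$1.01 interest = $506.82; pay $152.05 → $354.77
Installment 2: $354.77 +$0.71 interest = $355.48; pay $106.64 → $248.84
Installment 3: $248.84 +$0.50 interest = $249.34; pay $74.80 → $174.54
Installment 4: $174.54 +$0.35 interest = $174.89; pay $52.47 → $122.42
Installment 5: $122.42 +$0.24 interest = $122.66; pay $46.00 → $76.66
Installment 6: $76.66 +$0.15 interest = $76.81; pay $46.00 → $30.81
Installment 7: $30.81 +$0.06 interest = $30.87; pay $30.87 → $0.00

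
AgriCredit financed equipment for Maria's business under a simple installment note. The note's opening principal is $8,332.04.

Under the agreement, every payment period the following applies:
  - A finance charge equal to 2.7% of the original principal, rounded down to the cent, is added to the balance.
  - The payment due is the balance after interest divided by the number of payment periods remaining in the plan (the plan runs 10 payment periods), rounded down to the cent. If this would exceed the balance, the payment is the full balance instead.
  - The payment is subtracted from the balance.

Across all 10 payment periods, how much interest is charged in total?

$2,249.60

# | Opening | Interest | Payment | End bal
1 | $8,332.04 | $224.96 | $855.70 | $7,701.30
2 | $7,701.30 | $224.96 | $880.69 | $7,045.57
3 | $7,045.57 | $224.96 | $908.81 | $6,361.72
4 | $6,361.72 | $224.96 | $940.95 | $5,645.73
5 | $5,645.73 | $224.96 | $978.44 | $4,892.25
6 | $4,892.25 | $224.96 | $1,023.44 | $4,093.77
7 | $4,093.77 | $224.96 | $1,079.68 | $3,239.05
8 | $3,239.05 | $224.96 | $1,154.67 | $2,309.34
9 | $2,309.34 | $224.96 | $1,267.15 | $1,267.15
10 | $1,267.15 | $224.96 | $1,492.11 | $0.00
Total interest: $224.96 + $224.96 + $224.96 + $224.96 + $224.96 + $224.96 + $224.96 + $224.96 + $224.96 + $224.96 = $2,249.60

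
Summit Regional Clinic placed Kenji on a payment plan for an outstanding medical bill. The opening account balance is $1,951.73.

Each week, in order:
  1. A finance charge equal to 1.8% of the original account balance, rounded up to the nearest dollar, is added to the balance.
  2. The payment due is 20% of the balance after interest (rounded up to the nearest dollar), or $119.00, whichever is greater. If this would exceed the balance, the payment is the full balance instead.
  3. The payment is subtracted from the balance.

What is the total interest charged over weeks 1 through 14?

$504.00

Week 1: $1,951.73 +$36.00 interest = $1,987.73; pay $398.00 → $1,589.73
Week 2: $1,589.73 +$36.00 interest = $1,625.73; pay $326.00 → $1,299.73
Week 3: $1,299.73 +$36.00 interest = $1,335.73; pay $268.00 → $1,067.73
Week 4: $1,067.73 +$36.00 interest = $1,103.73; pay $221.00 → $882.73
Week 5: $882.73 +$36.00 interest = $918.73; pay $184.00 → $734.73
Week 6: $734.73 +$36.00 interest = $770.73; pay $155.00 → $615.73
Week 7: $615.73 +$36.00 interest = $651.73; pay $131.00 → $520.73
Week 8: $520.73 +$36.00 interest = $556.73; pay $119.00 → $437.73
Week 9: $437.73 +$36.00 interest = $473.73; pay $119.00 → $354.73
Week 10: $354.73 +$36.00 interest = $390.73; pay $119.00 → $271.73
Week 11: $271.73 +$36.00 interest = $307.73; pay $119.00 → $188.73
Week 12: $188.73 +$36.00 interest = $224.73; pay $119.00 → $105.73
Week 13: $105.73 +$36.00 interest = $141.73; pay $119.00 → $22.73
Week 14: $22.73 +$36.00 interest = $58.73; pay $58.73 → $0.00
Total interest: $36.00 + $36.00 + $36.00 + $36.00 + $36.00 + $36.00 + $36.00 + $36.00 + $36.00 + $36.00 + $36.00 + $36.00 + $36.00 + $36.00 = $504.00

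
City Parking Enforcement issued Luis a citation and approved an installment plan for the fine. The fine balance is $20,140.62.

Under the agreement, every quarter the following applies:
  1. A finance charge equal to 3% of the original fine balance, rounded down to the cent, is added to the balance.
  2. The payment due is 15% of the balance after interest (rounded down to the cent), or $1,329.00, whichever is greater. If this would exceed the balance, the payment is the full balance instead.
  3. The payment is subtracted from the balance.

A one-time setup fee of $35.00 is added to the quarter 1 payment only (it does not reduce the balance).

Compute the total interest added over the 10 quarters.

Quarter 1: opening $20,140.62; interest $604.21 → $20,744.83; payment $3,111.72 (+ $35.00 fee); balance $17,633.11
Quarter 2: opening $17,633.11; interest $604.21 → $18,237.32; payment $2,735.59; balance $15,501.73
Quarter 3: opening $15,501.73; interest $604.21 → $16,105.94; payment $2,415.89; balance $13,690.05
Quarter 4: opening $13,690.05; interest $604.21 → $14,294.26; payment $2,144.13; balance $12,150.13
Quarter 5: opening $12,150.13; interest $604.21 → $12,754.34; payment $1,913.15; balance $10,841.19
Quarter 6: opening $10,841.19; interest $604.21 → $11,445.40; payment $1,716.81; balance $9,728.59
Quarter 7: opening $9,728.59; interest $604.21 → $10,332.80; payment $1,549.92; balance $8,782.88
Quarter 8: opening $8,782.88; interest $604.21 → $9,387.09; payment $1,408.06; balance $7,979.03
Quarter 9: opening $7,979.03; interest $604.21 → $8,583.24; payment $1,329.00; balance $7,254.24
Quarter 10: opening $7,254.24; interest $604.21 → $7,858.45; payment $1,329.00; balance $6,529.45
Total interest: $604.21 + $604.21 + $604.21 + $604.21 + $604.21 + $604.21 + $604.21 + $604.21 + $604.21 + $604.21 = $6,042.10

$6,042.10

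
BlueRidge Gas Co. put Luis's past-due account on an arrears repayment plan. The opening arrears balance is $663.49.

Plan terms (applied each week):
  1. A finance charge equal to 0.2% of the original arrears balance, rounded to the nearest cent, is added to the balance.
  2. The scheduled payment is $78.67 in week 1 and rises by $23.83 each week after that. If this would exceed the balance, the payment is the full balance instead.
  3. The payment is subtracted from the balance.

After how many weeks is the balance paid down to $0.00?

6

Week 1: $663.49 +$1.33 interest = $664.82; pay $78.67 → $586.15
Week 2: $586.15 +$1.33 interest = $587.48; pay $102.50 → $484.98
Week 3: $484.98 +$1.33 interest = $486.31; pay $126.33 → $359.98
Week 4: $359.98 +$1.33 interest = $361.31; pay $150.16 → $211.15
Week 5: $211.15 +$1.33 interest = $212.48; pay $173.99 → $38.49
Week 6: $38.49 +$1.33 interest = $39.82; pay $39.82 → $0.00
Balance reaches $0.00 in week 6.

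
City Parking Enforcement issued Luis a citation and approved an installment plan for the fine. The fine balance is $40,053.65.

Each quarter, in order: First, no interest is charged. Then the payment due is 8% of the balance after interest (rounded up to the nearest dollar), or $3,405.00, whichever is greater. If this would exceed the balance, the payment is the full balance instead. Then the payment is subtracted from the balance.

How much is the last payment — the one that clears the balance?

Quarter 1: $40,053.65 − $3,405.00 → $36,648.65
Quarter 2: $36,648.65 − $3,405.00 → $33,243.65
Quarter 3: $33,243.65 − $3,405.00 → $29,838.65
Quarter 4: $29,838.65 − $3,405.00 → $26,433.65
Quarter 5: $26,433.65 − $3,405.00 → $23,028.65
Quarter 6: $23,028.65 − $3,405.00 → $19,623.65
Quarter 7: $19,623.65 − $3,405.00 → $16,218.65
Quarter 8: $16,218.65 − $3,405.00 → $12,813.65
Quarter 9: $12,813.65 − $3,405.00 → $9,408.65
Quarter 10: $9,408.65 − $3,405.00 → $6,003.65
Quarter 11: $6,003.65 − $3,405.00 → $2,598.65
Quarter 12: $2,598.65 − $2,598.65 → $0.00

$2,598.65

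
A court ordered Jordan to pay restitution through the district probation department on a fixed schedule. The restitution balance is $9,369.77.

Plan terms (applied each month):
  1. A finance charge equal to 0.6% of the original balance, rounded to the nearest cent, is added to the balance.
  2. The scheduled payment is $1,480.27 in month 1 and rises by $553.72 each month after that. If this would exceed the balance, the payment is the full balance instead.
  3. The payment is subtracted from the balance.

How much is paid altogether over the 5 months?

$9,650.87

Month 1: opening $9,369.77; interest $56.22 → $9,425.99; payment $1,480.27; balance $7,945.72
Month 2: opening $7,945.72; interest $56.22 → $8,001.94; payment $2,033.99; balance $5,967.95
Month 3: opening $5,967.95; interest $56.22 → $6,024.17; payment $2,587.71; balance $3,436.46
Month 4: opening $3,436.46; interest $56.22 → $3,492.68; payment $3,141.43; balance $351.25
Month 5: opening $351.25; interest $56.22 → $407.47; payment $407.47; balance $0.00
Total paid: $9,650.87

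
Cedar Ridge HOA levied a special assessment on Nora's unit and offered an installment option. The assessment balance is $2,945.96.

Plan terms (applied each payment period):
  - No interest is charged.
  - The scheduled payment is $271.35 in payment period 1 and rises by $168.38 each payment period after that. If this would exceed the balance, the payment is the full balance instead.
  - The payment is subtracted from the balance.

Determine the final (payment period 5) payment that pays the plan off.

$850.28

Payment period 1: opening $2,945.96; payment $271.35; balance $2,674.61
Payment period 2: opening $2,674.61; payment $439.73; balance $2,234.88
Payment period 3: opening $2,234.88; payment $608.11; balance $1,626.77
Payment period 4: opening $1,626.77; payment $776.49; balance $850.28
Payment period 5: opening $850.28; payment $850.28; balance $0.00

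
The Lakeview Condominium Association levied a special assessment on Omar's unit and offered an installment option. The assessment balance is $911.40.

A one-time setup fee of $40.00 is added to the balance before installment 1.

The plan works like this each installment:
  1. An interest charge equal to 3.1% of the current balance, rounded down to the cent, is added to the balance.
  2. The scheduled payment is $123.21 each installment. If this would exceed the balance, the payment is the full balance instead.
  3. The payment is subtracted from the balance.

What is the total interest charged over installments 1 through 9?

# | Opening | Interest | Payment | End bal
1 | $951.40 | $29.49 | $123.21 | $857.68
2 | $857.68 | $26.58 | $123.21 | $761.05
3 | $761.05 | $23.59 | $123.21 | $661.43
4 | $661.43 | $20.50 | $123.21 | $558.72
5 | $558.72 | $17.32 | $123.21 | $452.83
6 | $452.83 | $14.03 | $123.21 | $343.65
7 | $343.65 | $10.65 | $123.21 | $231.09
8 | $231.09 | $7.16 | $123.21 | $115.04
9 | $115.04 | $3.56 | $118.60 | $0.00
Total interest: $29.49 + $26.58 + $23.59 + $20.50 + $17.32 + $14.03 + $10.65 + $7.16 + $3.56 = $152.88

$152.88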